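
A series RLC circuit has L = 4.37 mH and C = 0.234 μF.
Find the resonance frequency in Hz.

Step 1 — Resonance condition Im(Z)=0 gives ω₀ = 1/√(LC).
Step 2 — ω₀ = 1/√(0.00437·2.34e-07) = 3.127e+04 rad/s.
Step 3 — f₀ = ω₀/(2π) = 4977 Hz.

f₀ = 4977 Hz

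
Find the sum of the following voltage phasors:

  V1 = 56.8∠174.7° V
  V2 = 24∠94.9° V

Step 1 — Convert each phasor to rectangular form:
  V1 = 56.8·(cos(174.7°) + j·sin(174.7°)) = -56.56 + j5.247 V
  V2 = 24·(cos(94.9°) + j·sin(94.9°)) = -2.05 + j23.91 V
Step 2 — Sum components: V_total = -58.61 + j29.16 V.
Step 3 — Convert to polar: |V_total| = 65.46 V, ∠V_total = 153.5°.

V_total = 65.46∠153.5° V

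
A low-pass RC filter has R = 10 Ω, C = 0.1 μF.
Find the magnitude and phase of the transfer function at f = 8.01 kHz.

Step 1 — Angular frequency: ω = 2π·8010 = 5.033e+04 rad/s.
Step 2 — Transfer function: H(jω) = 1/(1 + jωRC).
Step 3 — Denominator: 1 + jωRC = 1 + j·5.033e+04·10·1e-07 = 1 + j0.05033.
Step 4 — H = 0.9975 - j0.0502.
Step 5 — Magnitude: |H| = 0.9987 (-0.0 dB); phase: φ = -2.9°.

|H| = 0.9987 (-0.0 dB), φ = -2.9°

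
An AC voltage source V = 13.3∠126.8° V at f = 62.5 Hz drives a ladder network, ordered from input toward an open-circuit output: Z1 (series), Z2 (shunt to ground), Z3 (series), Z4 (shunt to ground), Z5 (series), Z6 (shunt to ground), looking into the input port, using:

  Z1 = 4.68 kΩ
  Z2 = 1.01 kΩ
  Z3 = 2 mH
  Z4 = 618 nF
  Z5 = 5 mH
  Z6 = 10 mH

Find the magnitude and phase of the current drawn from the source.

Step 1 — Angular frequency: ω = 2π·f = 2π·62.5 = 392.7 rad/s.
Step 2 — Component impedances:
  Z1: Z = R = 4680 Ω
  Z2: Z = R = 1010 Ω
  Z3: Z = jωL = j·392.7·0.002 = 0 + j0.7854 Ω
  Z4: Z = 1/(jωC) = -j/(ω·C) = 0 - j4121 Ω
  Z5: Z = jωL = j·392.7·0.005 = 0 + j1.963 Ω
  Z6: Z = jωL = j·392.7·0.01 = 0 + j3.927 Ω
Step 3 — Ladder network (open output): work backward from the far end, alternating series and parallel combinations. Z_in = 4680 + j6.684 Ω = 4680∠0.1° Ω.
Step 4 — Source phasor: V = 13.3∠126.8° V = -7.967 + j10.65 V.
Step 5 — Ohm's law: I = V / Z_total = (-7.967 + j10.65) / (4680 + j6.684) = -0.001699 + j0.002278 A.
Step 6 — Convert to polar: |I| = 0.002842 A, ∠I = 126.7°.

I = 0.002842∠126.7° A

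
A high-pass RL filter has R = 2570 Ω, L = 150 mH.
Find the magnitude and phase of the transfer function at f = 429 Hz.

Step 1 — Angular frequency: ω = 2π·429 = 2695 rad/s.
Step 2 — Transfer function: H(jω) = jωL/(R + jωL).
Step 3 — Numerator jωL = j·404.3; denominator R + jωL = 2570 + j404.3.
Step 4 — H = 0.02415 + j0.1535.
Step 5 — Magnitude: |H| = 0.1554 (-16.2 dB); phase: φ = 81.1°.

|H| = 0.1554 (-16.2 dB), φ = 81.1°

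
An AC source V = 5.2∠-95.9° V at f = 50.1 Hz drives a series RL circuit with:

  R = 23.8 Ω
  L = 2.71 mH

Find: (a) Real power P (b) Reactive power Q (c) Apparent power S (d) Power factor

Step 1 — Angular frequency: ω = 2π·f = 2π·50.1 = 314.8 rad/s.
Step 2 — Component impedances:
  R: Z = R = 23.8 Ω
  L: Z = jωL = j·314.8·0.00271 = 0 + j0.8531 Ω
Step 3 — Series combination: Z_total = R + L = 23.8 + j0.8531 Ω = 23.82∠2.1° Ω.
Step 4 — Source phasor: V = 5.2∠-95.9° V = -0.5345 - j5.172 V.
Step 5 — Current: I = V / Z = -0.03021 - j0.2162 A = 0.2183∠-98.0° A.
Step 6 — Complex power: S = V·I* = 1.135 + j0.04067 VA.
Step 7 — Real power: P = Re(S) = 1.135 W.
Step 8 — Reactive power: Q = Im(S) = 0.04067 VAR.
Step 9 — Apparent power: |S| = 1.135 VA.
Step 10 — Power factor: PF = P/|S| = 0.9994 (lagging).

(a) P = 1.135 W  (b) Q = 0.04067 VAR  (c) S = 1.135 VA  (d) PF = 0.9994 (lagging)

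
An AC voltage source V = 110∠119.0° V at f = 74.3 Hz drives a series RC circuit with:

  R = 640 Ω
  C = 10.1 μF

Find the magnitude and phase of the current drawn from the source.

Step 1 — Angular frequency: ω = 2π·f = 2π·74.3 = 466.8 rad/s.
Step 2 — Component impedances:
  R: Z = R = 640 Ω
  C: Z = 1/(jωC) = -j/(ω·C) = 0 - j212.1 Ω
Step 3 — Series combination: Z_total = R + C = 640 - j212.1 Ω = 674.2∠-18.3° Ω.
Step 4 — Source phasor: V = 110∠119.0° V = -53.33 + j96.21 V.
Step 5 — Ohm's law: I = V / Z_total = (-53.33 + j96.21) / (640 - j212.1) = -0.12 + j0.1106 A.
Step 6 — Convert to polar: |I| = 0.1632 A, ∠I = 137.3°.

I = 0.1632∠137.3° A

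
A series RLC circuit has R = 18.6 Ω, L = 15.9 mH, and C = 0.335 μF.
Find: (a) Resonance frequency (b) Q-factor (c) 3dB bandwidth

Step 1 — Resonance: ω₀ = 1/√(LC) = 1/√(0.0159·3.35e-07) = 1.37e+04 rad/s.
Step 2 — f₀ = ω₀/(2π) = 2181 Hz.
Step 3 — Series Q: Q = ω₀L/R = 1.37e+04·0.0159/18.6 = 11.71.
Step 4 — Bandwidth: Δω = ω₀/Q = 1170 rad/s; BW = Δω/(2π) = 186.2 Hz.

(a) f₀ = 2181 Hz  (b) Q = 11.71  (c) BW = 186.2 Hz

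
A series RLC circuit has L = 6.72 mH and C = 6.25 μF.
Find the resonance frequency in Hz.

Step 1 — Resonance condition Im(Z)=0 gives ω₀ = 1/√(LC).
Step 2 — ω₀ = 1/√(0.00672·6.25e-06) = 4880 rad/s.
Step 3 — f₀ = ω₀/(2π) = 776.6 Hz.

f₀ = 776.6 Hz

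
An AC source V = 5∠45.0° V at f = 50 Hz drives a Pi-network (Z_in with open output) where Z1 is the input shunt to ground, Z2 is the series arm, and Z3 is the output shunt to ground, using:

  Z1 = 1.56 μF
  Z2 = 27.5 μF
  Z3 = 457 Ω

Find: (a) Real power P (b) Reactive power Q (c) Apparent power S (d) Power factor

Step 1 — Angular frequency: ω = 2π·f = 2π·50 = 314.2 rad/s.
Step 2 — Component impedances:
  Z1: Z = 1/(jωC) = -j/(ω·C) = 0 - j2040 Ω
  Z2: Z = 1/(jωC) = -j/(ω·C) = 0 - j115.7 Ω
  Z3: Z = R = 457 Ω
Step 3 — With open output, the series arm Z2 and the output shunt Z3 appear in series to ground: Z2 + Z3 = 457 - j115.7 Ω.
Step 4 — Parallel with input shunt Z1: Z_in = Z1 || (Z2 + Z3) = 391.7 - j192.5 Ω = 436.4∠-26.2° Ω.
Step 5 — Source phasor: V = 5∠45.0° V = 3.536 + j3.536 V.
Step 6 — Current: I = V / Z = 0.003696 + j0.01084 A = 0.01146∠71.2° A.
Step 7 — Complex power: S = V·I* = 0.05141 - j0.02527 VA.
Step 8 — Real power: P = Re(S) = 0.05141 W.
Step 9 — Reactive power: Q = Im(S) = -0.02527 VAR.
Step 10 — Apparent power: |S| = 0.05728 VA.
Step 11 — Power factor: PF = P/|S| = 0.8974 (leading).

(a) P = 0.05141 W  (b) Q = -0.02527 VAR  (c) S = 0.05728 VA  (d) PF = 0.8974 (leading)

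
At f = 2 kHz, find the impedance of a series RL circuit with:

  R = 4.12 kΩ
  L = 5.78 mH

Step 1 — Angular frequency: ω = 2π·f = 2π·2000 = 1.257e+04 rad/s.
Step 2 — Component impedances:
  R: Z = R = 4120 Ω
  L: Z = jωL = j·1.257e+04·0.00578 = 0 + j72.63 Ω
Step 3 — Series combination: Z_total = R + L = 4120 + j72.63 Ω = 4121∠1.0° Ω.

Z = 4120 + j72.63 Ω = 4121∠1.0° Ω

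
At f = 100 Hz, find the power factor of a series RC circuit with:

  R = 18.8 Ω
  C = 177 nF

Step 1 — Angular frequency: ω = 2π·f = 2π·100 = 628.3 rad/s.
Step 2 — Component impedances:
  R: Z = R = 18.8 Ω
  C: Z = 1/(jωC) = -j/(ω·C) = 0 - j8992 Ω
Step 3 — Series combination: Z_total = R + C = 18.8 - j8992 Ω = 8992∠-89.9° Ω.
Step 4 — Power factor: PF = cos(φ) = Re(Z)/|Z| = 18.8/8992 = 0.002091.
Step 5 — Type: Im(Z) = -8992 ⇒ leading (phase φ = -89.9°).

PF = 0.002091 (leading, φ = -89.9°)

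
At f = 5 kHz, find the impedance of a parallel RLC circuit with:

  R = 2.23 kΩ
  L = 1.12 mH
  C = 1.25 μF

Step 1 — Angular frequency: ω = 2π·f = 2π·5000 = 3.142e+04 rad/s.
Step 2 — Component impedances:
  R: Z = R = 2230 Ω
  L: Z = jωL = j·3.142e+04·0.00112 = 0 + j35.19 Ω
  C: Z = 1/(jωC) = -j/(ω·C) = 0 - j25.46 Ω
Step 3 — Parallel combination: 1/Z_total = 1/R + 1/L + 1/C; Z_total = 3.803 - j92.01 Ω = 92.09∠-87.6° Ω.

Z = 3.803 - j92.01 Ω = 92.09∠-87.6° Ω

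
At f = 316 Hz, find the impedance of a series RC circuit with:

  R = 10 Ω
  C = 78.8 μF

Step 1 — Angular frequency: ω = 2π·f = 2π·316 = 1985 rad/s.
Step 2 — Component impedances:
  R: Z = R = 10 Ω
  C: Z = 1/(jωC) = -j/(ω·C) = 0 - j6.392 Ω
Step 3 — Series combination: Z_total = R + C = 10 - j6.392 Ω = 11.87∠-32.6° Ω.

Z = 10 - j6.392 Ω = 11.87∠-32.6° Ω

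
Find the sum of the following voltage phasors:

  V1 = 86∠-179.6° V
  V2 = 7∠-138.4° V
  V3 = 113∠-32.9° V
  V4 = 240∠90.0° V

Step 1 — Convert each phasor to rectangular form:
  V1 = 86·(cos(-179.6°) + j·sin(-179.6°)) = -86 - j0.6004 V
  V2 = 7·(cos(-138.4°) + j·sin(-138.4°)) = -5.235 - j4.647 V
  V3 = 113·(cos(-32.9°) + j·sin(-32.9°)) = 94.88 - j61.38 V
  V4 = 240·(cos(90.0°) + j·sin(90.0°)) = 0 + j240 V
Step 2 — Sum components: V_total = 3.645 + j173.4 V.
Step 3 — Convert to polar: |V_total| = 173.4 V, ∠V_total = 88.8°.

V_total = 173.4∠88.8° V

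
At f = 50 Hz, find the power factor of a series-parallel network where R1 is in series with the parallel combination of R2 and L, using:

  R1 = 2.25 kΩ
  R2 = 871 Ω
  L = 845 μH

Step 1 — Angular frequency: ω = 2π·f = 2π·50 = 314.2 rad/s.
Step 2 — Component impedances:
  R1: Z = R = 2250 Ω
  R2: Z = R = 871 Ω
  L: Z = jωL = j·314.2·0.000845 = 0 + j0.2655 Ω
Step 3 — Parallel branch: R2 || L = 1/(1/R2 + 1/L) = 8.091e-05 + j0.2655 Ω.
Step 4 — Series with R1: Z_total = R1 + (R2 || L) = 2250 + j0.2655 Ω = 2250∠0.0° Ω.
Step 5 — Power factor: PF = cos(φ) = Re(Z)/|Z| = 2250/2250 = 1.
Step 6 — Type: Im(Z) = 0.2655 ⇒ lagging (phase φ = 0.0°).

PF = 1 (lagging, φ = 0.0°)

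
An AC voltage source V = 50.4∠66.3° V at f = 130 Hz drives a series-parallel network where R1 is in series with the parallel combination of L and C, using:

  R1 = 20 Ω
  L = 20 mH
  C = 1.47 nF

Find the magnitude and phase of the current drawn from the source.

Step 1 — Angular frequency: ω = 2π·f = 2π·130 = 816.8 rad/s.
Step 2 — Component impedances:
  R1: Z = R = 20 Ω
  L: Z = jωL = j·816.8·0.02 = 0 + j16.34 Ω
  C: Z = 1/(jωC) = -j/(ω·C) = 0 - j8.328e+05 Ω
Step 3 — Parallel branch: L || C = 1/(1/L + 1/C) = 0 + j16.34 Ω.
Step 4 — Series with R1: Z_total = R1 + (L || C) = 20 + j16.34 Ω = 25.82∠39.2° Ω.
Step 5 — Source phasor: V = 50.4∠66.3° V = 20.26 + j46.15 V.
Step 6 — Ohm's law: I = V / Z_total = (20.26 + j46.15) / (20 + j16.34) = 1.738 + j0.8878 A.
Step 7 — Convert to polar: |I| = 1.952 A, ∠I = 27.1°.

I = 1.952∠27.1° A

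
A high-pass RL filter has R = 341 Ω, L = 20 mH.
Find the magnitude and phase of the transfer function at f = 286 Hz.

Step 1 — Angular frequency: ω = 2π·286 = 1797 rad/s.
Step 2 — Transfer function: H(jω) = jωL/(R + jωL).
Step 3 — Numerator jωL = j·35.94; denominator R + jωL = 341 + j35.94.
Step 4 — H = 0.01099 + j0.1042.
Step 5 — Magnitude: |H| = 0.1048 (-19.6 dB); phase: φ = 84.0°.

|H| = 0.1048 (-19.6 dB), φ = 84.0°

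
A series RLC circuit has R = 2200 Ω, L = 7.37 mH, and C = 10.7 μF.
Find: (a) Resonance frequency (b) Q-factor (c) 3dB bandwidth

Step 1 — Resonance: ω₀ = 1/√(LC) = 1/√(0.00737·1.07e-05) = 3561 rad/s.
Step 2 — f₀ = ω₀/(2π) = 566.8 Hz.
Step 3 — Series Q: Q = ω₀L/R = 3561·0.00737/2200 = 0.01193.
Step 4 — Bandwidth: Δω = ω₀/Q = 2.985e+05 rad/s; BW = Δω/(2π) = 4.751e+04 Hz.

(a) f₀ = 566.8 Hz  (b) Q = 0.01193  (c) BW = 4.751e+04 Hz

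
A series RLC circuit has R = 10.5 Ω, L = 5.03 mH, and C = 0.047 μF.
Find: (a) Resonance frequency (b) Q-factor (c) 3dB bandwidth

Step 1 — Resonance: ω₀ = 1/√(LC) = 1/√(0.00503·4.7e-08) = 6.504e+04 rad/s.
Step 2 — f₀ = ω₀/(2π) = 1.035e+04 Hz.
Step 3 — Series Q: Q = ω₀L/R = 6.504e+04·0.00503/10.5 = 31.16.
Step 4 — Bandwidth: Δω = ω₀/Q = 2087 rad/s; BW = Δω/(2π) = 332.2 Hz.

(a) f₀ = 1.035e+04 Hz  (b) Q = 31.16  (c) BW = 332.2 Hz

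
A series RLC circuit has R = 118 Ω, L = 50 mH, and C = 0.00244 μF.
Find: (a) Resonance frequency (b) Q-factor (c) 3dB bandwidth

Step 1 — Resonance: ω₀ = 1/√(LC) = 1/√(0.05·2.44e-09) = 9.054e+04 rad/s.
Step 2 — f₀ = ω₀/(2π) = 1.441e+04 Hz.
Step 3 — Series Q: Q = ω₀L/R = 9.054e+04·0.05/118 = 38.36.
Step 4 — Bandwidth: Δω = ω₀/Q = 2360 rad/s; BW = Δω/(2π) = 375.6 Hz.

(a) f₀ = 1.441e+04 Hz  (b) Q = 38.36  (c) BW = 375.6 Hz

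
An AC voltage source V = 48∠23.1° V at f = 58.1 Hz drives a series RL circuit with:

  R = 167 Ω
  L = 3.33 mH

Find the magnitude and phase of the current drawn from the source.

Step 1 — Angular frequency: ω = 2π·f = 2π·58.1 = 365.1 rad/s.
Step 2 — Component impedances:
  R: Z = R = 167 Ω
  L: Z = jωL = j·365.1·0.00333 = 0 + j1.216 Ω
Step 3 — Series combination: Z_total = R + L = 167 + j1.216 Ω = 167∠0.4° Ω.
Step 4 — Source phasor: V = 48∠23.1° V = 44.15 + j18.83 V.
Step 5 — Ohm's law: I = V / Z_total = (44.15 + j18.83) / (167 + j1.216) = 0.2652 + j0.1108 A.
Step 6 — Convert to polar: |I| = 0.2874 A, ∠I = 22.7°.

I = 0.2874∠22.7° A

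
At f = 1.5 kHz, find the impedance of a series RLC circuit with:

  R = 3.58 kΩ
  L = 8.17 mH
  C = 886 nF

Step 1 — Angular frequency: ω = 2π·f = 2π·1500 = 9425 rad/s.
Step 2 — Component impedances:
  R: Z = R = 3580 Ω
  L: Z = jωL = j·9425·0.00817 = 0 + j77 Ω
  C: Z = 1/(jωC) = -j/(ω·C) = 0 - j119.8 Ω
Step 3 — Series combination: Z_total = R + L + C = 3580 - j42.75 Ω = 3580∠-0.7° Ω.

Z = 3580 - j42.75 Ω = 3580∠-0.7° Ω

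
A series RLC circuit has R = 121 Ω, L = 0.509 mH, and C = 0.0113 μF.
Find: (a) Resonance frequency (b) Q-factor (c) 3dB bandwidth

Step 1 — Resonance: ω₀ = 1/√(LC) = 1/√(0.000509·1.13e-08) = 4.17e+05 rad/s.
Step 2 — f₀ = ω₀/(2π) = 6.636e+04 Hz.
Step 3 — Series Q: Q = ω₀L/R = 4.17e+05·0.000509/121 = 1.754.
Step 4 — Bandwidth: Δω = ω₀/Q = 2.377e+05 rad/s; BW = Δω/(2π) = 3.783e+04 Hz.

(a) f₀ = 6.636e+04 Hz  (b) Q = 1.754  (c) BW = 3.783e+04 Hz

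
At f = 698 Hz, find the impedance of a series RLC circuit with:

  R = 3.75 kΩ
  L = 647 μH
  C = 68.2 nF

Step 1 — Angular frequency: ω = 2π·f = 2π·698 = 4386 rad/s.
Step 2 — Component impedances:
  R: Z = R = 3750 Ω
  L: Z = jωL = j·4386·0.000647 = 0 + j2.838 Ω
  C: Z = 1/(jωC) = -j/(ω·C) = 0 - j3343 Ω
Step 3 — Series combination: Z_total = R + L + C = 3750 - j3341 Ω = 5022∠-41.7° Ω.

Z = 3750 - j3341 Ω = 5022∠-41.7° Ω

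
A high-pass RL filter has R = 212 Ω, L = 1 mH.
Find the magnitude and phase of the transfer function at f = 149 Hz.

Step 1 — Angular frequency: ω = 2π·149 = 936.2 rad/s.
Step 2 — Transfer function: H(jω) = jωL/(R + jωL).
Step 3 — Numerator jωL = j·0.9362; denominator R + jωL = 212 + j0.9362.
Step 4 — H = 1.95e-05 + j0.004416.
Step 5 — Magnitude: |H| = 0.004416 (-47.1 dB); phase: φ = 89.7°.

|H| = 0.004416 (-47.1 dB), φ = 89.7°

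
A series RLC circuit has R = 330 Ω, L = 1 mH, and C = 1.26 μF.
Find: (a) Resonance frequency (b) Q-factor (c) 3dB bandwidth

Step 1 — Resonance condition Im(Z)=0 gives ω₀ = 1/√(LC).
Step 2 — ω₀ = 1/√(0.001·1.26e-06) = 2.817e+04 rad/s.
Step 3 — f₀ = ω₀/(2π) = 4484 Hz.
Step 4 — Series Q: Q = ω₀L/R = 2.817e+04·0.001/330 = 0.08537.
Step 5 — 3dB bandwidth: Δω = ω₀/Q = 3.3e+05 rad/s; BW = Δω/(2π) = 5.252e+04 Hz.

(a) f₀ = 4484 Hz  (b) Q = 0.08537  (c) BW = 5.252e+04 Hz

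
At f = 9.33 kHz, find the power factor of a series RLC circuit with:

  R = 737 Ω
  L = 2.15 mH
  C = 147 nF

Step 1 — Angular frequency: ω = 2π·f = 2π·9330 = 5.862e+04 rad/s.
Step 2 — Component impedances:
  R: Z = R = 737 Ω
  L: Z = jωL = j·5.862e+04·0.00215 = 0 + j126 Ω
  C: Z = 1/(jωC) = -j/(ω·C) = 0 - j116 Ω
Step 3 — Series combination: Z_total = R + L + C = 737 + j9.994 Ω = 737.1∠0.8° Ω.
Step 4 — Power factor: PF = cos(φ) = Re(Z)/|Z| = 737/737.1 = 0.9999.
Step 5 — Type: Im(Z) = 9.994 ⇒ lagging (phase φ = 0.8°).

PF = 0.9999 (lagging, φ = 0.8°)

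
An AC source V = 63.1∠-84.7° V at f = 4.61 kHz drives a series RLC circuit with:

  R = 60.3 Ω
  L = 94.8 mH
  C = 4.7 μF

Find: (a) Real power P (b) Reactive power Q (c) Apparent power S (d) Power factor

Step 1 — Angular frequency: ω = 2π·f = 2π·4610 = 2.897e+04 rad/s.
Step 2 — Component impedances:
  R: Z = R = 60.3 Ω
  L: Z = jωL = j·2.897e+04·0.0948 = 0 + j2746 Ω
  C: Z = 1/(jωC) = -j/(ω·C) = 0 - j7.345 Ω
Step 3 — Series combination: Z_total = R + L + C = 60.3 + j2739 Ω = 2739∠88.7° Ω.
Step 4 — Source phasor: V = 63.1∠-84.7° V = 5.829 - j62.83 V.
Step 5 — Current: I = V / Z = -0.02288 - j0.002632 A = 0.02304∠-173.4° A.
Step 6 — Complex power: S = V·I* = 0.032 + j1.453 VA.
Step 7 — Real power: P = Re(S) = 0.032 W.
Step 8 — Reactive power: Q = Im(S) = 1.453 VAR.
Step 9 — Apparent power: |S| = 1.454 VA.
Step 10 — Power factor: PF = P/|S| = 0.02201 (lagging).

(a) P = 0.032 W  (b) Q = 1.453 VAR  (c) S = 1.454 VA  (d) PF = 0.02201 (lagging)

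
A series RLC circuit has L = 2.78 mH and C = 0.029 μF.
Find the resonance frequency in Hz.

Step 1 — Resonance condition Im(Z)=0 gives ω₀ = 1/√(LC).
Step 2 — ω₀ = 1/√(0.00278·2.9e-08) = 1.114e+05 rad/s.
Step 3 — f₀ = ω₀/(2π) = 1.773e+04 Hz.

f₀ = 1.773e+04 Hz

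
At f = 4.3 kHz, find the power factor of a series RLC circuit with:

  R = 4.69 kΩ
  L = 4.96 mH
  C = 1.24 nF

Step 1 — Angular frequency: ω = 2π·f = 2π·4300 = 2.702e+04 rad/s.
Step 2 — Component impedances:
  R: Z = R = 4690 Ω
  L: Z = jωL = j·2.702e+04·0.00496 = 0 + j134 Ω
  C: Z = 1/(jωC) = -j/(ω·C) = 0 - j2.985e+04 Ω
Step 3 — Series combination: Z_total = R + L + C = 4690 - j2.972e+04 Ω = 3.008e+04∠-81.0° Ω.
Step 4 — Power factor: PF = cos(φ) = Re(Z)/|Z| = 4690/3.008e+04 = 0.1559.
Step 5 — Type: Im(Z) = -2.972e+04 ⇒ leading (phase φ = -81.0°).

PF = 0.1559 (leading, φ = -81.0°)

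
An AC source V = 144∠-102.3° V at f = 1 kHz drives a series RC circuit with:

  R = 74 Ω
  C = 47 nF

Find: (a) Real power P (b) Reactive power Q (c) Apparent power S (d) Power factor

Step 1 — Angular frequency: ω = 2π·f = 2π·1000 = 6283 rad/s.
Step 2 — Component impedances:
  R: Z = R = 74 Ω
  C: Z = 1/(jωC) = -j/(ω·C) = 0 - j3386 Ω
Step 3 — Series combination: Z_total = R + C = 74 - j3386 Ω = 3387∠-88.7° Ω.
Step 4 — Source phasor: V = 144∠-102.3° V = -30.68 - j140.7 V.
Step 5 — Current: I = V / Z = 0.04133 - j0.009962 A = 0.04251∠-13.6° A.
Step 6 — Complex power: S = V·I* = 0.1338 - j6.121 VA.
Step 7 — Real power: P = Re(S) = 0.1338 W.
Step 8 — Reactive power: Q = Im(S) = -6.121 VAR.
Step 9 — Apparent power: |S| = 6.122 VA.
Step 10 — Power factor: PF = P/|S| = 0.02185 (leading).

(a) P = 0.1338 W  (b) Q = -6.121 VAR  (c) S = 6.122 VA  (d) PF = 0.02185 (leading)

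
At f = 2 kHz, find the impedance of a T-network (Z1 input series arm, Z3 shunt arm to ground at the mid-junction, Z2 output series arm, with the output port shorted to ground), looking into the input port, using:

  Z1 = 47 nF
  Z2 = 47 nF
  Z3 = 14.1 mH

Step 1 — Angular frequency: ω = 2π·f = 2π·2000 = 1.257e+04 rad/s.
Step 2 — Component impedances:
  Z1: Z = 1/(jωC) = -j/(ω·C) = 0 - j1693 Ω
  Z2: Z = 1/(jωC) = -j/(ω·C) = 0 - j1693 Ω
  Z3: Z = jωL = j·1.257e+04·0.0141 = 0 + j177.2 Ω
Step 3 — With the output port shorted to ground, the output series arm Z2 runs from the junction to ground; the shunt arm Z3 also runs from the junction to ground. They appear in parallel: Z3 || Z2 = 0 + j197.9 Ω.
Step 4 — Series with input arm Z1: Z_in = Z1 + (Z3 || Z2) = 0 - j1495 Ω = 1495∠-90.0° Ω.

Z = 0 - j1495 Ω = 1495∠-90.0° Ω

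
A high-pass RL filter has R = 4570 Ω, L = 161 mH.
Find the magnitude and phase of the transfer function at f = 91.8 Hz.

Step 1 — Angular frequency: ω = 2π·91.8 = 576.8 rad/s.
Step 2 — Transfer function: H(jω) = jωL/(R + jωL).
Step 3 — Numerator jωL = j·92.86; denominator R + jωL = 4570 + j92.86.
Step 4 — H = 0.0004127 + j0.02031.
Step 5 — Magnitude: |H| = 0.02032 (-33.8 dB); phase: φ = 88.8°.

|H| = 0.02032 (-33.8 dB), φ = 88.8°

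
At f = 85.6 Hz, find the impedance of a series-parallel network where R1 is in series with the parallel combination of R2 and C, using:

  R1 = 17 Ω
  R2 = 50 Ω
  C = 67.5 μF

Step 1 — Angular frequency: ω = 2π·f = 2π·85.6 = 537.8 rad/s.
Step 2 — Component impedances:
  R1: Z = R = 17 Ω
  R2: Z = R = 50 Ω
  C: Z = 1/(jωC) = -j/(ω·C) = 0 - j27.54 Ω
Step 3 — Parallel branch: R2 || C = 1/(1/R2 + 1/C) = 11.64 - j21.13 Ω.
Step 4 — Series with R1: Z_total = R1 + (R2 || C) = 28.64 - j21.13 Ω = 35.59∠-36.4° Ω.

Z = 28.64 - j21.13 Ω = 35.59∠-36.4° Ω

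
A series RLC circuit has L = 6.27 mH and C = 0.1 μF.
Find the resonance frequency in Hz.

Step 1 — Resonance condition Im(Z)=0 gives ω₀ = 1/√(LC).
Step 2 — ω₀ = 1/√(0.00627·1e-07) = 3.994e+04 rad/s.
Step 3 — f₀ = ω₀/(2π) = 6356 Hz.

f₀ = 6356 Hz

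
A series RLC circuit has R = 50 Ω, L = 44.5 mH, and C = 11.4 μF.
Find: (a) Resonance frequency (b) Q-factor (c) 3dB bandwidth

Step 1 — Resonance: ω₀ = 1/√(LC) = 1/√(0.0445·1.14e-05) = 1404 rad/s.
Step 2 — f₀ = ω₀/(2π) = 223.5 Hz.
Step 3 — Series Q: Q = ω₀L/R = 1404·0.0445/50 = 1.25.
Step 4 — Bandwidth: Δω = ω₀/Q = 1124 rad/s; BW = Δω/(2π) = 178.8 Hz.

(a) f₀ = 223.5 Hz  (b) Q = 1.25  (c) BW = 178.8 Hz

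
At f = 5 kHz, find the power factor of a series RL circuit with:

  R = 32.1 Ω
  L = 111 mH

Step 1 — Angular frequency: ω = 2π·f = 2π·5000 = 3.142e+04 rad/s.
Step 2 — Component impedances:
  R: Z = R = 32.1 Ω
  L: Z = jωL = j·3.142e+04·0.111 = 0 + j3487 Ω
Step 3 — Series combination: Z_total = R + L = 32.1 + j3487 Ω = 3487∠89.5° Ω.
Step 4 — Power factor: PF = cos(φ) = Re(Z)/|Z| = 32.1/3487.3 = 0.009205.
Step 5 — Type: Im(Z) = 3487 ⇒ lagging (phase φ = 89.5°).

PF = 0.009205 (lagging, φ = 89.5°)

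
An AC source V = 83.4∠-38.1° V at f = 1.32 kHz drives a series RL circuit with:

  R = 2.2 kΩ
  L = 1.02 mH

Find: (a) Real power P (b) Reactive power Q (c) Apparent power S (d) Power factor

Step 1 — Angular frequency: ω = 2π·f = 2π·1320 = 8294 rad/s.
Step 2 — Component impedances:
  R: Z = R = 2200 Ω
  L: Z = jωL = j·8294·0.00102 = 0 + j8.46 Ω
Step 3 — Series combination: Z_total = R + L = 2200 + j8.46 Ω = 2200∠0.2° Ω.
Step 4 — Source phasor: V = 83.4∠-38.1° V = 65.63 - j51.46 V.
Step 5 — Current: I = V / Z = 0.02974 - j0.02351 A = 0.03791∠-38.3° A.
Step 6 — Complex power: S = V·I* = 3.162 + j0.01216 VA.
Step 7 — Real power: P = Re(S) = 3.162 W.
Step 8 — Reactive power: Q = Im(S) = 0.01216 VAR.
Step 9 — Apparent power: |S| = 3.162 VA.
Step 10 — Power factor: PF = P/|S| = 1 (lagging).

(a) P = 3.162 W  (b) Q = 0.01216 VAR  (c) S = 3.162 VA  (d) PF = 1 (lagging)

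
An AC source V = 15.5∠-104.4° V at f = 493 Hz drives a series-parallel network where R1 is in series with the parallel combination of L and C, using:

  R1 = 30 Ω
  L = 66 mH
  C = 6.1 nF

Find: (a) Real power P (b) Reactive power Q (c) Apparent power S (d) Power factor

Step 1 — Angular frequency: ω = 2π·f = 2π·493 = 3098 rad/s.
Step 2 — Component impedances:
  R1: Z = R = 30 Ω
  L: Z = jωL = j·3098·0.066 = 0 + j204.4 Ω
  C: Z = 1/(jωC) = -j/(ω·C) = 0 - j5.292e+04 Ω
Step 3 — Parallel branch: L || C = 1/(1/L + 1/C) = 0 + j205.2 Ω.
Step 4 — Series with R1: Z_total = R1 + (L || C) = 30 + j205.2 Ω = 207.4∠81.7° Ω.
Step 5 — Source phasor: V = 15.5∠-104.4° V = -3.855 - j15.01 V.
Step 6 — Current: I = V / Z = -0.07431 + j0.00792 A = 0.07473∠173.9° A.
Step 7 — Complex power: S = V·I* = 0.1675 + j1.146 VA.
Step 8 — Real power: P = Re(S) = 0.1675 W.
Step 9 — Reactive power: Q = Im(S) = 1.146 VAR.
Step 10 — Apparent power: |S| = 1.158 VA.
Step 11 — Power factor: PF = P/|S| = 0.1446 (lagging).

(a) P = 0.1675 W  (b) Q = 1.146 VAR  (c) S = 1.158 VA  (d) PF = 0.1446 (lagging)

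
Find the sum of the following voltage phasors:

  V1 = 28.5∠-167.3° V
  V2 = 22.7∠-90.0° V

Step 1 — Convert each phasor to rectangular form:
  V1 = 28.5·(cos(-167.3°) + j·sin(-167.3°)) = -27.8 - j6.266 V
  V2 = 22.7·(cos(-90.0°) + j·sin(-90.0°)) = 0 - j22.7 V
Step 2 — Sum components: V_total = -27.8 - j28.97 V.
Step 3 — Convert to polar: |V_total| = 40.15 V, ∠V_total = -133.8°.

V_total = 40.15∠-133.8° V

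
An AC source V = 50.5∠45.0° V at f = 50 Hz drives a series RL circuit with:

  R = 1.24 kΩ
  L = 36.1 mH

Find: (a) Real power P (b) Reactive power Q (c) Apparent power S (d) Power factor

Step 1 — Angular frequency: ω = 2π·f = 2π·50 = 314.2 rad/s.
Step 2 — Component impedances:
  R: Z = R = 1240 Ω
  L: Z = jωL = j·314.2·0.0361 = 0 + j11.34 Ω
Step 3 — Series combination: Z_total = R + L = 1240 + j11.34 Ω = 1240∠0.5° Ω.
Step 4 — Source phasor: V = 50.5∠45.0° V = 35.71 + j35.71 V.
Step 5 — Current: I = V / Z = 0.02906 + j0.02853 A = 0.04072∠44.5° A.
Step 6 — Complex power: S = V·I* = 2.056 + j0.01881 VA.
Step 7 — Real power: P = Re(S) = 2.056 W.
Step 8 — Reactive power: Q = Im(S) = 0.01881 VAR.
Step 9 — Apparent power: |S| = 2.057 VA.
Step 10 — Power factor: PF = P/|S| = 1 (lagging).

(a) P = 2.056 W  (b) Q = 0.01881 VAR  (c) S = 2.057 VA  (d) PF = 1 (lagging)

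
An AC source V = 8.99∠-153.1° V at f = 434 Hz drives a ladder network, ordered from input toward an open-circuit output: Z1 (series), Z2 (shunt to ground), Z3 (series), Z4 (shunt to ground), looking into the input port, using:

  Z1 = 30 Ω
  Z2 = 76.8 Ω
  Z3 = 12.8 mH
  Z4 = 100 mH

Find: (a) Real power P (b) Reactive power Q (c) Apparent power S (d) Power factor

Step 1 — Angular frequency: ω = 2π·f = 2π·434 = 2727 rad/s.
Step 2 — Component impedances:
  Z1: Z = R = 30 Ω
  Z2: Z = R = 76.8 Ω
  Z3: Z = jωL = j·2727·0.0128 = 0 + j34.9 Ω
  Z4: Z = jωL = j·2727·0.1 = 0 + j272.7 Ω
Step 3 — Ladder network (open output): work backward from the far end, alternating series and parallel combinations. Z_in = 102.3 + j18.05 Ω = 103.9∠10.0° Ω.
Step 4 — Source phasor: V = 8.99∠-153.1° V = -8.017 - j4.067 V.
Step 5 — Current: I = V / Z = -0.08281 - j0.02515 A = 0.08655∠-163.1° A.
Step 6 — Complex power: S = V·I* = 0.7662 + j0.1352 VA.
Step 7 — Real power: P = Re(S) = 0.7662 W.
Step 8 — Reactive power: Q = Im(S) = 0.1352 VAR.
Step 9 — Apparent power: |S| = 0.7781 VA.
Step 10 — Power factor: PF = P/|S| = 0.9848 (lagging).

(a) P = 0.7662 W  (b) Q = 0.1352 VAR  (c) S = 0.7781 VA  (d) PF = 0.9848 (lagging)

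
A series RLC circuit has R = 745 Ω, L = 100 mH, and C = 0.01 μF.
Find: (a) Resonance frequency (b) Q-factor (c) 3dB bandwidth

Step 1 — Resonance: ω₀ = 1/√(LC) = 1/√(0.1·1e-08) = 3.162e+04 rad/s.
Step 2 — f₀ = ω₀/(2π) = 5033 Hz.
Step 3 — Series Q: Q = ω₀L/R = 3.162e+04·0.1/745 = 4.245.
Step 4 — Bandwidth: Δω = ω₀/Q = 7450 rad/s; BW = Δω/(2π) = 1186 Hz.

(a) f₀ = 5033 Hz  (b) Q = 4.245  (c) BW = 1186 Hz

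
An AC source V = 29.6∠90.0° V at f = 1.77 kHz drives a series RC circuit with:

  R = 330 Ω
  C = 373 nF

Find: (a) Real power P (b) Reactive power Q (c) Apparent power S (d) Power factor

Step 1 — Angular frequency: ω = 2π·f = 2π·1770 = 1.112e+04 rad/s.
Step 2 — Component impedances:
  R: Z = R = 330 Ω
  C: Z = 1/(jωC) = -j/(ω·C) = 0 - j241.1 Ω
Step 3 — Series combination: Z_total = R + C = 330 - j241.1 Ω = 408.7∠-36.1° Ω.
Step 4 — Source phasor: V = 29.6∠90.0° V = 0 + j29.6 V.
Step 5 — Current: I = V / Z = -0.04272 + j0.05849 A = 0.07243∠126.1° A.
Step 6 — Complex power: S = V·I* = 1.731 - j1.265 VA.
Step 7 — Real power: P = Re(S) = 1.731 W.
Step 8 — Reactive power: Q = Im(S) = -1.265 VAR.
Step 9 — Apparent power: |S| = 2.144 VA.
Step 10 — Power factor: PF = P/|S| = 0.8075 (leading).

(a) P = 1.731 W  (b) Q = -1.265 VAR  (c) S = 2.144 VA  (d) PF = 0.8075 (leading)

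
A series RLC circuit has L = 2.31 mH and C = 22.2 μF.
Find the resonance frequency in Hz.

Step 1 — Resonance condition Im(Z)=0 gives ω₀ = 1/√(LC).
Step 2 — ω₀ = 1/√(0.00231·2.22e-05) = 4416 rad/s.
Step 3 — f₀ = ω₀/(2π) = 702.8 Hz.

f₀ = 702.8 Hz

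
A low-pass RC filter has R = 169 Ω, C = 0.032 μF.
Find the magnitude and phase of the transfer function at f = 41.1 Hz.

Step 1 — Angular frequency: ω = 2π·41.1 = 258.2 rad/s.
Step 2 — Transfer function: H(jω) = 1/(1 + jωRC).
Step 3 — Denominator: 1 + jωRC = 1 + j·258.2·169·3.2e-08 = 1 + j0.001397.
Step 4 — H = 1 - j0.001397.
Step 5 — Magnitude: |H| = 1 (-0.0 dB); phase: φ = -0.1°.

|H| = 1 (-0.0 dB), φ = -0.1°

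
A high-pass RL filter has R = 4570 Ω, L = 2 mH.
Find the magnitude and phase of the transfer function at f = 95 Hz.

Step 1 — Angular frequency: ω = 2π·95 = 596.9 rad/s.
Step 2 — Transfer function: H(jω) = jωL/(R + jωL).
Step 3 — Numerator jωL = j·1.194; denominator R + jωL = 4570 + j1.194.
Step 4 — H = 6.824e-08 + j0.0002612.
Step 5 — Magnitude: |H| = 0.0002612 (-71.7 dB); phase: φ = 90.0°.

|H| = 0.0002612 (-71.7 dB), φ = 90.0°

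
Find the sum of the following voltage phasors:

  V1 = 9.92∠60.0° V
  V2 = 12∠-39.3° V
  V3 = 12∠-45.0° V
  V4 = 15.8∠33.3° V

Step 1 — Convert each phasor to rectangular form:
  V1 = 9.92·(cos(60.0°) + j·sin(60.0°)) = 4.96 + j8.591 V
  V2 = 12·(cos(-39.3°) + j·sin(-39.3°)) = 9.286 - j7.601 V
  V3 = 12·(cos(-45.0°) + j·sin(-45.0°)) = 8.485 - j8.485 V
  V4 = 15.8·(cos(33.3°) + j·sin(33.3°)) = 13.21 + j8.675 V
Step 2 — Sum components: V_total = 35.94 + j1.18 V.
Step 3 — Convert to polar: |V_total| = 35.96 V, ∠V_total = 1.9°.

V_total = 35.96∠1.9° V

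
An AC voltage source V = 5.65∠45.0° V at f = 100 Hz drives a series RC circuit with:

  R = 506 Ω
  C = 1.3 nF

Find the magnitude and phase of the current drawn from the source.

Step 1 — Angular frequency: ω = 2π·f = 2π·100 = 628.3 rad/s.
Step 2 — Component impedances:
  R: Z = R = 506 Ω
  C: Z = 1/(jωC) = -j/(ω·C) = 0 - j1.224e+06 Ω
Step 3 — Series combination: Z_total = R + C = 506 - j1.224e+06 Ω = 1.224e+06∠-90.0° Ω.
Step 4 — Source phasor: V = 5.65∠45.0° V = 3.995 + j3.995 V.
Step 5 — Ohm's law: I = V / Z_total = (3.995 + j3.995) / (506 - j1.224e+06) = -3.262e-06 + j3.265e-06 A.
Step 6 — Convert to polar: |I| = 4.615e-06 A, ∠I = 135.0°.

I = 4.615e-06∠135.0° A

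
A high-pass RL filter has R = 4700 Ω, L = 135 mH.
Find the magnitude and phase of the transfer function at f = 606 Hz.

Step 1 — Angular frequency: ω = 2π·606 = 3808 rad/s.
Step 2 — Transfer function: H(jω) = jωL/(R + jωL).
Step 3 — Numerator jωL = j·514; denominator R + jωL = 4700 + j514.
Step 4 — H = 0.01182 + j0.1081.
Step 5 — Magnitude: |H| = 0.1087 (-19.3 dB); phase: φ = 83.8°.

|H| = 0.1087 (-19.3 dB), φ = 83.8°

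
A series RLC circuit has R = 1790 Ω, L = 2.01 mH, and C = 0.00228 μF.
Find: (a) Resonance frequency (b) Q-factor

Step 1 — Resonance condition Im(Z)=0 gives ω₀ = 1/√(LC).
Step 2 — ω₀ = 1/√(0.00201·2.28e-09) = 4.671e+05 rad/s.
Step 3 — f₀ = ω₀/(2π) = 7.435e+04 Hz.
Step 4 — Series Q: Q = ω₀L/R = 4.671e+05·0.00201/1790 = 0.5245.

(a) f₀ = 7.435e+04 Hz  (b) Q = 0.5245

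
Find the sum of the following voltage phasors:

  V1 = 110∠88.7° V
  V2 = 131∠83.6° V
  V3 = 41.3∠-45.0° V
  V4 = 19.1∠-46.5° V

Step 1 — Convert each phasor to rectangular form:
  V1 = 110·(cos(88.7°) + j·sin(88.7°)) = 2.496 + j110 V
  V2 = 131·(cos(83.6°) + j·sin(83.6°)) = 14.6 + j130.2 V
  V3 = 41.3·(cos(-45.0°) + j·sin(-45.0°)) = 29.2 - j29.2 V
  V4 = 19.1·(cos(-46.5°) + j·sin(-46.5°)) = 13.15 - j13.85 V
Step 2 — Sum components: V_total = 59.45 + j197.1 V.
Step 3 — Convert to polar: |V_total| = 205.9 V, ∠V_total = 73.2°.

V_total = 205.9∠73.2° V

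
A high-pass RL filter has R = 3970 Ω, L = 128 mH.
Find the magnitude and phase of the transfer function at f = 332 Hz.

Step 1 — Angular frequency: ω = 2π·332 = 2086 rad/s.
Step 2 — Transfer function: H(jω) = jωL/(R + jωL).
Step 3 — Numerator jωL = j·267; denominator R + jωL = 3970 + j267.
Step 4 — H = 0.004503 + j0.06695.
Step 5 — Magnitude: |H| = 0.06711 (-23.5 dB); phase: φ = 86.2°.

|H| = 0.06711 (-23.5 dB), φ = 86.2°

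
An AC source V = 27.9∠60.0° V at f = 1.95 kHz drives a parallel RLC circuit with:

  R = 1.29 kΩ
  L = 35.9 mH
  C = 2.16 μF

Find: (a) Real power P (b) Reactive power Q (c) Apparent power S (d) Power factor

Step 1 — Angular frequency: ω = 2π·f = 2π·1950 = 1.225e+04 rad/s.
Step 2 — Component impedances:
  R: Z = R = 1290 Ω
  L: Z = jωL = j·1.225e+04·0.0359 = 0 + j439.9 Ω
  C: Z = 1/(jωC) = -j/(ω·C) = 0 - j37.79 Ω
Step 3 — Parallel combination: 1/Z_total = 1/R + 1/L + 1/C; Z_total = 1.323 - j41.29 Ω = 41.32∠-88.2° Ω.
Step 4 — Source phasor: V = 27.9∠60.0° V = 13.95 + j24.16 V.
Step 5 — Current: I = V / Z = -0.5737 + j0.3562 A = 0.6753∠148.2° A.
Step 6 — Complex power: S = V·I* = 0.6034 - j18.83 VA.
Step 7 — Real power: P = Re(S) = 0.6034 W.
Step 8 — Reactive power: Q = Im(S) = -18.83 VAR.
Step 9 — Apparent power: |S| = 18.84 VA.
Step 10 — Power factor: PF = P/|S| = 0.03203 (leading).

(a) P = 0.6034 W  (b) Q = -18.83 VAR  (c) S = 18.84 VA  (d) PF = 0.03203 (leading)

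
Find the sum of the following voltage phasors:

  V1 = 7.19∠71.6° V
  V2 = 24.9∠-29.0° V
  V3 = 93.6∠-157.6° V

Step 1 — Convert each phasor to rectangular form:
  V1 = 7.19·(cos(71.6°) + j·sin(71.6°)) = 2.27 + j6.822 V
  V2 = 24.9·(cos(-29.0°) + j·sin(-29.0°)) = 21.78 - j12.07 V
  V3 = 93.6·(cos(-157.6°) + j·sin(-157.6°)) = -86.54 - j35.67 V
Step 2 — Sum components: V_total = -62.49 - j40.92 V.
Step 3 — Convert to polar: |V_total| = 74.69 V, ∠V_total = -146.8°.

V_total = 74.69∠-146.8° V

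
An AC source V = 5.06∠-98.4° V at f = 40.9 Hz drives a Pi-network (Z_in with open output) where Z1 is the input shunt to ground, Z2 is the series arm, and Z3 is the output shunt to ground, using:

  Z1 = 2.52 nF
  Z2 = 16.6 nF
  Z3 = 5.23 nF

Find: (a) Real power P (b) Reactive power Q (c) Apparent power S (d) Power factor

Step 1 — Angular frequency: ω = 2π·f = 2π·40.9 = 257 rad/s.
Step 2 — Component impedances:
  Z1: Z = 1/(jωC) = -j/(ω·C) = 0 - j1.544e+06 Ω
  Z2: Z = 1/(jωC) = -j/(ω·C) = 0 - j2.344e+05 Ω
  Z3: Z = 1/(jωC) = -j/(ω·C) = 0 - j7.44e+05 Ω
Step 3 — With open output, the series arm Z2 and the output shunt Z3 appear in series to ground: Z2 + Z3 = 0 - j9.785e+05 Ω.
Step 4 — Parallel with input shunt Z1: Z_in = Z1 || (Z2 + Z3) = 0 - j5.989e+05 Ω = 5.989e+05∠-90.0° Ω.
Step 5 — Source phasor: V = 5.06∠-98.4° V = -0.7392 - j5.006 V.
Step 6 — Current: I = V / Z = 8.358e-06 - j1.234e-06 A = 8.448e-06∠-8.4° A.
Step 7 — Complex power: S = V·I* = 0 - j4.275e-05 VA.
Step 8 — Real power: P = Re(S) = 0 W.
Step 9 — Reactive power: Q = Im(S) = -4.275e-05 VAR.
Step 10 — Apparent power: |S| = 4.275e-05 VA.
Step 11 — Power factor: PF = P/|S| = 0 (leading).

(a) P = 0 W  (b) Q = -4.275e-05 VAR  (c) S = 4.275e-05 VA  (d) PF = 0 (leading)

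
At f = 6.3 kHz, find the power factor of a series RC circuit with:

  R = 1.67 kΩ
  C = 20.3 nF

Step 1 — Angular frequency: ω = 2π·f = 2π·6300 = 3.958e+04 rad/s.
Step 2 — Component impedances:
  R: Z = R = 1670 Ω
  C: Z = 1/(jωC) = -j/(ω·C) = 0 - j1244 Ω
Step 3 — Series combination: Z_total = R + C = 1670 - j1244 Ω = 2083∠-36.7° Ω.
Step 4 — Power factor: PF = cos(φ) = Re(Z)/|Z| = 1670/2082.7 = 0.8018.
Step 5 — Type: Im(Z) = -1244 ⇒ leading (phase φ = -36.7°).

PF = 0.8018 (leading, φ = -36.7°)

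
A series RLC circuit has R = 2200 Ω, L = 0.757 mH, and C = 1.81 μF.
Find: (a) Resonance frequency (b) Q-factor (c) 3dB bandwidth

Step 1 — Resonance: ω₀ = 1/√(LC) = 1/√(0.000757·1.81e-06) = 2.702e+04 rad/s.
Step 2 — f₀ = ω₀/(2π) = 4300 Hz.
Step 3 — Series Q: Q = ω₀L/R = 2.702e+04·0.000757/2200 = 0.009296.
Step 4 — Bandwidth: Δω = ω₀/Q = 2.906e+06 rad/s; BW = Δω/(2π) = 4.625e+05 Hz.

(a) f₀ = 4300 Hz  (b) Q = 0.009296  (c) BW = 4.625e+05 Hz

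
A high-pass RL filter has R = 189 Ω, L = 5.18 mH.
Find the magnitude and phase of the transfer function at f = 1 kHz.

Step 1 — Angular frequency: ω = 2π·1000 = 6283 rad/s.
Step 2 — Transfer function: H(jω) = jωL/(R + jωL).
Step 3 — Numerator jωL = j·32.55; denominator R + jωL = 189 + j32.55.
Step 4 — H = 0.0288 + j0.1672.
Step 5 — Magnitude: |H| = 0.1697 (-15.4 dB); phase: φ = 80.2°.

|H| = 0.1697 (-15.4 dB), φ = 80.2°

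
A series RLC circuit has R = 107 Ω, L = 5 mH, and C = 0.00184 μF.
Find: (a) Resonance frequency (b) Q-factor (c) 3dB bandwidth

Step 1 — Resonance condition Im(Z)=0 gives ω₀ = 1/√(LC).
Step 2 — ω₀ = 1/√(0.005·1.84e-09) = 3.297e+05 rad/s.
Step 3 — f₀ = ω₀/(2π) = 5.247e+04 Hz.
Step 4 — Series Q: Q = ω₀L/R = 3.297e+05·0.005/107 = 15.41.
Step 5 — 3dB bandwidth: Δω = ω₀/Q = 2.14e+04 rad/s; BW = Δω/(2π) = 3406 Hz.

(a) f₀ = 5.247e+04 Hz  (b) Q = 15.41  (c) BW = 3406 Hz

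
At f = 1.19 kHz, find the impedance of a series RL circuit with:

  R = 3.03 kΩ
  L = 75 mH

Step 1 — Angular frequency: ω = 2π·f = 2π·1190 = 7477 rad/s.
Step 2 — Component impedances:
  R: Z = R = 3030 Ω
  L: Z = jωL = j·7477·0.075 = 0 + j560.8 Ω
Step 3 — Series combination: Z_total = R + L = 3030 + j560.8 Ω = 3081∠10.5° Ω.

Z = 3030 + j560.8 Ω = 3081∠10.5° Ω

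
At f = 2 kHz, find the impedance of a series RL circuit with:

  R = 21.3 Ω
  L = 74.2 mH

Step 1 — Angular frequency: ω = 2π·f = 2π·2000 = 1.257e+04 rad/s.
Step 2 — Component impedances:
  R: Z = R = 21.3 Ω
  L: Z = jωL = j·1.257e+04·0.0742 = 0 + j932.4 Ω
Step 3 — Series combination: Z_total = R + L = 21.3 + j932.4 Ω = 932.7∠88.7° Ω.

Z = 21.3 + j932.4 Ω = 932.7∠88.7° Ω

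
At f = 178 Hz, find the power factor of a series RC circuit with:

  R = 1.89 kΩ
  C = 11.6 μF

Step 1 — Angular frequency: ω = 2π·f = 2π·178 = 1118 rad/s.
Step 2 — Component impedances:
  R: Z = R = 1890 Ω
  C: Z = 1/(jωC) = -j/(ω·C) = 0 - j77.08 Ω
Step 3 — Series combination: Z_total = R + C = 1890 - j77.08 Ω = 1892∠-2.3° Ω.
Step 4 — Power factor: PF = cos(φ) = Re(Z)/|Z| = 1890/1891.6 = 0.9992.
Step 5 — Type: Im(Z) = -77.08 ⇒ leading (phase φ = -2.3°).

PF = 0.9992 (leading, φ = -2.3°)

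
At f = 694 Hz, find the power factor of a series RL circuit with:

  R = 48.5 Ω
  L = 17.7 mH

Step 1 — Angular frequency: ω = 2π·f = 2π·694 = 4361 rad/s.
Step 2 — Component impedances:
  R: Z = R = 48.5 Ω
  L: Z = jωL = j·4361·0.0177 = 0 + j77.18 Ω
Step 3 — Series combination: Z_total = R + L = 48.5 + j77.18 Ω = 91.15∠57.9° Ω.
Step 4 — Power factor: PF = cos(φ) = Re(Z)/|Z| = 48.5/91.15 = 0.5321.
Step 5 — Type: Im(Z) = 77.18 ⇒ lagging (phase φ = 57.9°).

PF = 0.5321 (lagging, φ = 57.9°)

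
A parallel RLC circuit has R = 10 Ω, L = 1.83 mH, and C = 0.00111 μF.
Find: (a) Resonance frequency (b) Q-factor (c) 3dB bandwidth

Step 1 — Resonance: ω₀ = 1/√(LC) = 1/√(0.00183·1.11e-09) = 7.016e+05 rad/s.
Step 2 — f₀ = ω₀/(2π) = 1.117e+05 Hz.
Step 3 — Parallel Q: Q = R/(ω₀L) = 10/(7.016e+05·0.00183) = 0.007788.
Step 4 — Bandwidth: Δω = ω₀/Q = 9.009e+07 rad/s; BW = Δω/(2π) = 1.434e+07 Hz.

(a) f₀ = 1.117e+05 Hz  (b) Q = 0.007788  (c) BW = 1.434e+07 Hz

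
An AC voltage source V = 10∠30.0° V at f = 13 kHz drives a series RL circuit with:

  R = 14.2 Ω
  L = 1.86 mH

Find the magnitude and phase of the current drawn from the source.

Step 1 — Angular frequency: ω = 2π·f = 2π·1.3e+04 = 8.168e+04 rad/s.
Step 2 — Component impedances:
  R: Z = R = 14.2 Ω
  L: Z = jωL = j·8.168e+04·0.00186 = 0 + j151.9 Ω
Step 3 — Series combination: Z_total = R + L = 14.2 + j151.9 Ω = 152.6∠84.7° Ω.
Step 4 — Source phasor: V = 10∠30.0° V = 8.66 + j5 V.
Step 5 — Ohm's law: I = V / Z_total = (8.66 + j5) / (14.2 + j151.9) = 0.03791 - j0.05346 A.
Step 6 — Convert to polar: |I| = 0.06554 A, ∠I = -54.7°.

I = 0.06554∠-54.7° A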